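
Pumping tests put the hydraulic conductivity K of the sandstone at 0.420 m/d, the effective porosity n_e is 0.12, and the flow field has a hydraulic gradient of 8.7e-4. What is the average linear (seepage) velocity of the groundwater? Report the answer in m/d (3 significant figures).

0.00305 m/d

q = Ki = 0.420 × 8.7e-4 = 3.654e-4 m/d
Seepage velocity v = q / n = 3.654e-4 / 0.12 = 0.003045 m/d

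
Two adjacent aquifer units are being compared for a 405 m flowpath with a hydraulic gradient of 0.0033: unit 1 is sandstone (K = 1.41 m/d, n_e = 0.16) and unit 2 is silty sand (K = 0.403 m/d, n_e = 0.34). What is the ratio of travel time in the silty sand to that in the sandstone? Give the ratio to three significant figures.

Unit 1 (sandstone): v = 1.41×0.0033/0.16 = 0.02908 m/d, t = 405/0.02908 = 13930 d
Unit 2 (silty sand): v = 0.403×0.0033/0.34 = 0.003911 m/d, t = 405/0.003911 = 103500 d
t(silty sand) / t(sandstone) = 103500/13930 = 7.43

7.43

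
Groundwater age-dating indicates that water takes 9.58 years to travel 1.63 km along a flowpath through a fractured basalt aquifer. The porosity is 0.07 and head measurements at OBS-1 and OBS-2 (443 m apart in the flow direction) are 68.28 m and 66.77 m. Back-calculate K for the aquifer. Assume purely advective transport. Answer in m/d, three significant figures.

Hydraulic gradient i = (68.28 − 66.77) / 443 = 1.51 / 443 = 0.003409
t = 9.58 years = 3497 d
L = 1.63 km = 1630 m
v = L / t = 1630 / 3497 = 0.4662 m/d
K = v · n / i = 0.4662 × 0.07 / 0.003409 = 9.57 m/d

9.57 m/d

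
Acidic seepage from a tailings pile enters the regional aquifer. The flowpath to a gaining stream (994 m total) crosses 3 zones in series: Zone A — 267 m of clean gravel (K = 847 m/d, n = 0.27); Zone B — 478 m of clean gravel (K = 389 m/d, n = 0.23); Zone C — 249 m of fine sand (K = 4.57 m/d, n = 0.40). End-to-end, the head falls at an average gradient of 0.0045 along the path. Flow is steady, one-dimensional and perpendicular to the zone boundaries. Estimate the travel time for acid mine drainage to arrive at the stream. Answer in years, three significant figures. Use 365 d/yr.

9.67 years

Steady 1-D flow in series ⇒ the Darcy flux q is identical in every zone and the zone head losses add (resistances L/K in series).
Σ(L/K) = 267/847 + 478/389 + 249/4.57 = 0.3152 + 1.229 + 54.49 = 56.03 d
K_eq = L_total / Σ(L/K) = 994 / 56.03 = 17.74 m/d
q = K_eq · i = 17.74 × 0.0045 = 0.07983 m/d (same in every zone)
Zone A: v = q/n = 0.07983/0.27 = 0.2957 m/d → t_A = 267/0.2957 = 903.0 d
Zone B: v = q/n = 0.07983/0.23 = 0.3471 m/d → t_B = 478/0.3471 = 1377 d
Zone C: v = q/n = 0.07983/0.40 = 0.1996 m/d → t_C = 249/0.1996 = 1248 d
Total t = 903.0 + 1377 + 1248 = 3528 d
   = 3528 / 365 = 9.67 yr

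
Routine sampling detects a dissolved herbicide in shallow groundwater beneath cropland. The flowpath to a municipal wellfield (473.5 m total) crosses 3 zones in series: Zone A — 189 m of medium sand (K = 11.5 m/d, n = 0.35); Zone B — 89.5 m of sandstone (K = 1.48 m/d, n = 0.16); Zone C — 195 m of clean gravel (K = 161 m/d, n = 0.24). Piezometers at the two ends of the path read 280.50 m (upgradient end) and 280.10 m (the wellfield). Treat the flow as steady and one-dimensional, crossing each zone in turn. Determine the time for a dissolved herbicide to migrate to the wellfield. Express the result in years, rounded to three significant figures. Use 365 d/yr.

68.1 years

Total head drop ΔH = 280.50 − 280.10 = 0.40 m
Continuity: the same q passes through each zone, so ΔH = q·Σ(L_j/K_j) — the zones act as resistances in series.
Σ(L/K) = 189/11.5 + 89.5/1.48 + 195/161 = 16.43 + 60.47 + 1.211 = 78.12 d
q = ΔH / Σ(L/K) = 0.40 / 78.12 = 0.005120 m/d (same in every zone)
Zone A: v = q/n = 0.005120/0.35 = 0.01463 m/d → t_A = 189/0.01463 = 12920 d
Zone B: v = q/n = 0.005120/0.16 = 0.03200 m/d → t_B = 89.5/0.03200 = 2797 d
Zone C: v = q/n = 0.005120/0.24 = 0.02133 m/d → t_C = 195/0.02133 = 9140 d
Total t = 12920 + 2797 + 9140 = 24860 d
   = 24860 / 365 = 68.1 yr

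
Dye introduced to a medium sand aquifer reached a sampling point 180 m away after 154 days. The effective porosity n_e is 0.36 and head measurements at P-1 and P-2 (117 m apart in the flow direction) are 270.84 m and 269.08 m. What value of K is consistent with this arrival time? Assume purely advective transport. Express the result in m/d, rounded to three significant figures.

28.0 m/d

Hydraulic gradient i = (270.84 − 269.08) / 117 = 1.76 / 117 = 0.01504
v = L / t = 180 / 154 = 1.169 m/d
K = v · n / i = 1.169 × 0.36 / 0.01504 = 28.0 m/d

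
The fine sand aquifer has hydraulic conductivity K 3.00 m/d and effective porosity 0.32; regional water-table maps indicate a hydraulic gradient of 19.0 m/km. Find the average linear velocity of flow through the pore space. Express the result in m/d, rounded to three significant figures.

0.178 m/d

Darcy flux q = K·i = 3.00 × 0.019 = 0.05700 m/d
v_s = q/n_e = 0.05700/0.32 = 0.1781 m/d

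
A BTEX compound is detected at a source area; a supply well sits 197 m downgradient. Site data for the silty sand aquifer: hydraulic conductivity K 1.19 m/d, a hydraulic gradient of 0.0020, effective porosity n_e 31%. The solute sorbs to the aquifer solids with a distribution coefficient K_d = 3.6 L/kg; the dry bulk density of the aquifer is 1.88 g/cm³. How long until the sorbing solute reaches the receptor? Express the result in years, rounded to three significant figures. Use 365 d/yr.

1610 years

Darcy flux q = K·i = 1.19 × 0.0020 = 0.002380 m/d
Seepage velocity v = q / n = 0.002380 / 0.31 = 0.007677 m/d
Retardation R = 1 + ρ_b·K_d/n = 1 + 1.88×3.6/0.31 = 22.83
Contaminant velocity v_c = v/R = 0.007677/22.83 = 3.363e-4 m/d
t = L/v_c = 197/3.363e-4 = 585900 d
   = 585900/365 = 1610 yr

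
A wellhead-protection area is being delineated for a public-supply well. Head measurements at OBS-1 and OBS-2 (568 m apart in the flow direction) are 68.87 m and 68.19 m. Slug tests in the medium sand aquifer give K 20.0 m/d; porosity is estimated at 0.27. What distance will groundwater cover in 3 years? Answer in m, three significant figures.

97.1 m

Hydraulic gradient i = (68.87 − 68.19) / 568 = 0.68 / 568 = 0.001197
Specific discharge q = 20.0 × 0.001197 = 0.02394 m/d
v = Ki/n = 20.0·0.001197/0.27 = 0.08868 m/d
T = 3 yr × 365 = 1095 d
L = v × T = 0.08868 × 1095 = 97.10 m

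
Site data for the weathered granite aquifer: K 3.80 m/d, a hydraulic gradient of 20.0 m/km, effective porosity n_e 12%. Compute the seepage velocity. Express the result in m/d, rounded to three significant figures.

Darcy flux q = K·i = 3.80 × 0.020 = 0.07600 m/d
Seepage velocity v = q / n = 0.07600 / 0.12 = 0.6333 m/d

0.633 m/d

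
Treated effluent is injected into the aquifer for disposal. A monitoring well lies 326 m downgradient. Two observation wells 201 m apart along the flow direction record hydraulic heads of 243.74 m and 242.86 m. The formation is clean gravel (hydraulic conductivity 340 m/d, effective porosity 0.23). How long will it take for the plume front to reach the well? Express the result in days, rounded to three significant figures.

Hydraulic gradient i = (243.74 − 242.86) / 201 = 0.88 / 201 = 0.004378
q = Ki = 340 × 0.004378 = 1.489 m/d
v = Ki/n = 340·0.004378/0.23 = 6.472 m/d
t = L / v = 326 / 6.472 = 50.37 d

50.4 days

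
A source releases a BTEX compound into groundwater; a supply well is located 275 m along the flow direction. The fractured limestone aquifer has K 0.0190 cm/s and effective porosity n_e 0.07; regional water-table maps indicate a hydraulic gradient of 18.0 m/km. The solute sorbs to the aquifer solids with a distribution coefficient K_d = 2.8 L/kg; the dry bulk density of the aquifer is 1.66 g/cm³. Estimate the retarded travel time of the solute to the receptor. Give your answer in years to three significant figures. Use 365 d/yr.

K = 0.0190 cm/s × 864 = 16.42 m/d
Darcy flux q = K·i = 16.42 × 0.018 = 0.2955 m/d
v = Ki/n = 16.42·0.018/0.07 = 4.221 m/d
Retardation R = 1 + ρ_b·K_d/n = 1 + 1.66×2.8/0.07 = 67.40
Contaminant velocity v_c = v/R = 4.221/67.40 = 0.06263 m/d
t = L/v_c = 275/0.06263 = 4391 d
   = 4391/365 = 12.0 yr

12.0 years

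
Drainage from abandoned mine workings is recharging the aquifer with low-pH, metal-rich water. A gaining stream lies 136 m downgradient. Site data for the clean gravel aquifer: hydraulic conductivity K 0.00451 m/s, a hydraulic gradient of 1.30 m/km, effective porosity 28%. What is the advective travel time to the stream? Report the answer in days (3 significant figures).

75.2 days

K = 0.00451 m/s × 86400 s/d = 389.7 m/d
q = Ki = 389.7 × 0.0013 = 0.5066 m/d
Average linear velocity = 0.5066 / 0.28 = 1.809 m/d
t = L / v = 136 / 1.809 = 75.17 d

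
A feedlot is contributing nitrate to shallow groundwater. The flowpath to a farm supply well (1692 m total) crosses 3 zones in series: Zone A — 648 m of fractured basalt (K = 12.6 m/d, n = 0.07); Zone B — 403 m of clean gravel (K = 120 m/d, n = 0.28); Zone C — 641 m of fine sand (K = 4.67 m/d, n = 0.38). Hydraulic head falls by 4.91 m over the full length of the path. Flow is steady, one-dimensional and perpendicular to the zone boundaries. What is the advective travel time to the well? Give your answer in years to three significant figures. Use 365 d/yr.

Continuity: the same q passes through each zone, so ΔH = q·Σ(L_j/K_j) — the zones act as resistances in series.
Σ(L/K) = 648/12.6 + 403/120 + 641/4.67 = 51.43 + 3.358 + 137.3 = 192.0 d
q = ΔH / Σ(L/K) = 4.91 / 192.0 = 0.02557 m/d (same in every zone)
Zone A: v = q/n = 0.02557/0.07 = 0.3652 m/d → t_A = 648/0.3652 = 1774 d
Zone B: v = q/n = 0.02557/0.28 = 0.09131 m/d → t_B = 403/0.09131 = 4414 d
Zone C: v = q/n = 0.02557/0.38 = 0.06728 m/d → t_C = 641/0.06728 = 9527 d
Total t = 1774 + 4414 + 9527 = 15710 d
   = 15710 / 365 = 43.1 yr

43.1 years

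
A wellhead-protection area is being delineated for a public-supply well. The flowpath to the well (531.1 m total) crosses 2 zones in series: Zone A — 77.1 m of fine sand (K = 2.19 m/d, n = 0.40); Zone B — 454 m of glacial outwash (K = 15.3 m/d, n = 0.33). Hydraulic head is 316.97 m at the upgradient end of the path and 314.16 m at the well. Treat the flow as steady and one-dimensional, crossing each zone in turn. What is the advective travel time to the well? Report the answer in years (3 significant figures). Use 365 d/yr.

11.4 years

Total head drop ΔH = 316.97 − 314.16 = 2.81 m
Continuity: the same q passes through each zone, so ΔH = q·Σ(L_j/K_j) — the zones act as resistances in series.
Σ(L/K) = 77.1/2.19 + 454/15.3 = 35.21 + 29.67 = 64.88 d
q = ΔH / Σ(L/K) = 2.81 / 64.88 = 0.04331 m/d (same in every zone)
Zone A: v = q/n = 0.04331/0.40 = 0.1083 m/d → t_A = 77.1/0.1083 = 712.0 d
Zone B: v = q/n = 0.04331/0.33 = 0.1312 m/d → t_B = 454/0.1312 = 3459 d
Total t = 712.0 + 3459 = 4171 d
   = 4171 / 365 = 11.4 yr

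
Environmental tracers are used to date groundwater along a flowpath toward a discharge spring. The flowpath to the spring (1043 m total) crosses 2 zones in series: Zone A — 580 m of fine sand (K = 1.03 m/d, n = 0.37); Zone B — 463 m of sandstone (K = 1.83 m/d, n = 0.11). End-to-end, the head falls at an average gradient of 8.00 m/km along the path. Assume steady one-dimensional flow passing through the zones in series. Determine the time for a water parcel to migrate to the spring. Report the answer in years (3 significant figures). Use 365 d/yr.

Steady 1-D flow in series ⇒ the Darcy flux q is identical in every zone and the zone head losses add (resistances L/K in series).
Σ(L/K) = 580/1.03 + 463/1.83 = 563.1 + 253.0 = 816.1 d
K_eq = L_total / Σ(L/K) = 1043 / 816.1 = 1.278 m/d
q = K_eq · i = 1.278 × 0.0080 = 0.01022 m/d (same in every zone)
Zone A: v = q/n = 0.01022/0.37 = 0.02763 m/d → t_A = 580/0.02763 = 20990 d
Zone B: v = q/n = 0.01022/0.11 = 0.09295 m/d → t_B = 463/0.09295 = 4981 d
Total t = 20990 + 4981 = 25970 d
   = 25970 / 365 = 71.2 yr

71.2 years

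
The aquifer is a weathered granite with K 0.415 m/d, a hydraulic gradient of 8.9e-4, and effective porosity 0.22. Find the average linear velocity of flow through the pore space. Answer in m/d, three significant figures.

0.00168 m/d

q = Ki = 0.415 × 8.9e-4 = 3.693e-4 m/d
Average linear velocity = 3.693e-4 / 0.22 = 0.001679 m/d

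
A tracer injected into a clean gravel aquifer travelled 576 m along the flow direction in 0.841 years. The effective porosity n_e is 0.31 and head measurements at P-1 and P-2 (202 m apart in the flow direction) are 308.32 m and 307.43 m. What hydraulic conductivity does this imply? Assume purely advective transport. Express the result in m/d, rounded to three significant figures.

Hydraulic gradient i = (308.32 − 307.43) / 202 = 0.89 / 202 = 0.004406
t = 0.841 years = 307.0 d
v = L / t = 576 / 307.0 = 1.876 m/d
K = v · n / i = 1.876 × 0.31 / 0.004406 = 132 m/d

132 m/d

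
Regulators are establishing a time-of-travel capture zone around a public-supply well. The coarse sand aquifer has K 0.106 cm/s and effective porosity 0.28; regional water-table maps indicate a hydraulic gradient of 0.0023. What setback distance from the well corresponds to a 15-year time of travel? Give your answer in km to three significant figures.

4.12 km

K = 0.106 cm/s × 864 = 91.58 m/d
Darcy flux q = K·i = 91.58 × 0.0023 = 0.2106 m/d
v = Ki/n = 91.58·0.0023/0.28 = 0.7523 m/d
T = 15 yr × 365 = 5475 d
L = v × T = 0.7523 × 5475 = 4119 m
   = 4.12 km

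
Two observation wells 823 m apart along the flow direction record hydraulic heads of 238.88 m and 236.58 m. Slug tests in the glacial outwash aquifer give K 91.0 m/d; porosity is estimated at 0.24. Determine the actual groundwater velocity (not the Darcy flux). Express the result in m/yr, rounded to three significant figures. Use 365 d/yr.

Hydraulic gradient i = (238.88 − 236.58) / 823 = 2.30 / 823 = 0.002795
Darcy flux q = K·i = 91.0 × 0.002795 = 0.2543 m/d
v = Ki/n = 91.0·0.002795/0.24 = 1.060 m/d
   = 1.060 × 365 = 387 m/yr

387 m/yr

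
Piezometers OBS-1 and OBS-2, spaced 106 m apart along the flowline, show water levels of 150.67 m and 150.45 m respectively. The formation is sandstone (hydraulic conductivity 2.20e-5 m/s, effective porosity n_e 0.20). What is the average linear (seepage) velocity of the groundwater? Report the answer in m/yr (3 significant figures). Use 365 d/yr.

Hydraulic gradient i = (150.67 − 150.45) / 106 = 0.22 / 106 = 0.002075
K = 2.20e-5 m/s × 86400 s/d = 1.901 m/d
Darcy flux q = K·i = 1.901 × 0.002075 = 0.003945 m/d
v_s = q/n_e = 0.003945/0.20 = 0.01973 m/d
   = 0.01973 × 365 = 7.20 m/yr

7.20 m/yr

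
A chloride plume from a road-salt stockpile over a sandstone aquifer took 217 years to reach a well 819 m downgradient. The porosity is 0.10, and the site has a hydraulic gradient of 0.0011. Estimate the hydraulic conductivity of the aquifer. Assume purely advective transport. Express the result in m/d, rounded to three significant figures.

0.940 m/d

t = 217 years = 79210 d
v = L / t = 819 / 79210 = 0.01034 m/d
K = v · n / i = 0.01034 × 0.10 / 0.0011 = 0.940 m/d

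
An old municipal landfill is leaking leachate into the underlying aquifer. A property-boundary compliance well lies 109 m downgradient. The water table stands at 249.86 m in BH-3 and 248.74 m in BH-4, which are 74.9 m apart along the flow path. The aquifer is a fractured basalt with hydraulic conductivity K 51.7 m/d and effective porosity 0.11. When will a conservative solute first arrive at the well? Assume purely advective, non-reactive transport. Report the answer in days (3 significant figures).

Hydraulic gradient i = (249.86 − 248.74) / 74.9 = 1.12 / 74.9 = 0.01495
q = Ki = 51.7 × 0.01495 = 0.7731 m/d
Average linear velocity = 0.7731 / 0.11 = 7.028 m/d
t = L / v = 109 / 7.028 = 15.51 d

15.5 days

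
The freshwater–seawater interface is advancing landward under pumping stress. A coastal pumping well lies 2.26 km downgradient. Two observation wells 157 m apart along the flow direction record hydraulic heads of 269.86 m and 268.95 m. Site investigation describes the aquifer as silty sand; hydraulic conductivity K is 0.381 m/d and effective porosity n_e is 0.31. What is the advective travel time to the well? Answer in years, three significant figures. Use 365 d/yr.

869 years

Hydraulic gradient i = (269.86 − 268.95) / 157 = 0.91 / 157 = 0.005796
q = Ki = 0.381 × 0.005796 = 0.002208 m/d
Seepage velocity v = q / n = 0.002208 / 0.31 = 0.007124 m/d
L = 2.26 km = 2260 m
t = L / v = 2260 / 0.007124 = 317300 d
   = 317300 / 365 = 869 yr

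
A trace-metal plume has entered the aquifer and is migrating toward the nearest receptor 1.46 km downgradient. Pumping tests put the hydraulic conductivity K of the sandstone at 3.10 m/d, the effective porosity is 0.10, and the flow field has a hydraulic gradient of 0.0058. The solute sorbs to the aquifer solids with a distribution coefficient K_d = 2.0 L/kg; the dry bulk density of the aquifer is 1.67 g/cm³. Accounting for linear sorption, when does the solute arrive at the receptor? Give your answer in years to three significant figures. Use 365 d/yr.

Specific discharge q = 3.10 × 0.0058 = 0.01798 m/d
v = Ki/n = 3.10·0.0058/0.10 = 0.1798 m/d
Retardation R = 1 + ρ_b·K_d/n = 1 + 1.67×2.0/0.10 = 34.40
Contaminant velocity v_c = v/R = 0.1798/34.40 = 0.005227 m/d
L = 1.46 km = 1460 m
t = L/v_c = 1460/0.005227 = 279300 d
   = 279300/365 = 765 yr

765 years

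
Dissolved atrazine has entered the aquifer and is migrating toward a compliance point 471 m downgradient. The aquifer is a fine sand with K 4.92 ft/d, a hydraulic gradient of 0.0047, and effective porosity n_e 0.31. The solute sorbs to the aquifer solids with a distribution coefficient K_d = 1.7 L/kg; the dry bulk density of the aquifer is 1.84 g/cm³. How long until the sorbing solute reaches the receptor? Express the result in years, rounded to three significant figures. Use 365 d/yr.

K = 4.92 ft/d × 0.3048 = 1.500 m/d
Darcy flux q = K·i = 1.500 × 0.0047 = 0.007048 m/d
v = Ki/n = 1.500·0.0047/0.31 = 0.02274 m/d
Retardation R = 1 + ρ_b·K_d/n = 1 + 1.84×1.7/0.31 = 11.09
Contaminant velocity v_c = v/R = 0.02274/11.09 = 0.002050 m/d
t = L/v_c = 471/0.002050 = 229700 d
   = 229700/365 = 629 yr

629 years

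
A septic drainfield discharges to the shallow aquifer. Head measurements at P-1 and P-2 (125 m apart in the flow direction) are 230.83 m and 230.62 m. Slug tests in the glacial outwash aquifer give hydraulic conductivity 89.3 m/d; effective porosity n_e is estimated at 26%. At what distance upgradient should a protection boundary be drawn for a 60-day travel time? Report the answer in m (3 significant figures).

34.6 m

Hydraulic gradient i = (230.83 − 230.62) / 125 = 0.21 / 125 = 0.001680
Specific discharge q = 89.3 × 0.001680 = 0.1500 m/d
v = Ki/n = 89.3·0.001680/0.26 = 0.5770 m/d
L = v × T = 0.5770 × 60 = 34.62 m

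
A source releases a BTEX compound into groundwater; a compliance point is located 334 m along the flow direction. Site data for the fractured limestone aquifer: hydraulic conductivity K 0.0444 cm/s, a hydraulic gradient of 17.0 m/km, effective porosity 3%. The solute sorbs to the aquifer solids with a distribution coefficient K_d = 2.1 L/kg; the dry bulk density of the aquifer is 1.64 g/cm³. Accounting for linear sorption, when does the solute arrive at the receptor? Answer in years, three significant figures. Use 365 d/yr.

4.87 years

K = 0.0444 cm/s × 864 = 38.36 m/d
q = Ki = 38.36 × 0.017 = 0.6521 m/d
Seepage velocity v = q / n = 0.6521 / 0.03 = 21.74 m/d
Retardation R = 1 + ρ_b·K_d/n = 1 + 1.64×2.1/0.03 = 115.8
Contaminant velocity v_c = v/R = 21.74/115.8 = 0.1877 m/d
t = L/v_c = 334/0.1877 = 1779 d
   = 1779/365 = 4.87 yr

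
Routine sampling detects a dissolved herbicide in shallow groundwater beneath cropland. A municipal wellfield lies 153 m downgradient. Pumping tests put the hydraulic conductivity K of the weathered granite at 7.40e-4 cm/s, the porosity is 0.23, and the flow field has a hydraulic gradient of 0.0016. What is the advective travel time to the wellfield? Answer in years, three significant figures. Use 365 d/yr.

94.2 years

K = 7.40e-4 cm/s × 864 = 0.6394 m/d
Darcy flux q = K·i = 0.6394 × 0.0016 = 0.001023 m/d
Average linear velocity = 0.001023 / 0.23 = 0.004448 m/d
t = L / v = 153 / 0.004448 = 34400 d
   = 34400 / 365 = 94.2 yr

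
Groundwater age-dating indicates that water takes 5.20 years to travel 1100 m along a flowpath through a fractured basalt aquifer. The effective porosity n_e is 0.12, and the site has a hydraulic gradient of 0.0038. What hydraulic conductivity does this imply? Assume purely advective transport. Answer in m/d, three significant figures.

t = 5.20 years = 1898 d
v = L / t = 1100 / 1898 = 0.5796 m/d
K = v · n / i = 0.5796 × 0.12 / 0.0038 = 18.3 m/d

18.3 m/d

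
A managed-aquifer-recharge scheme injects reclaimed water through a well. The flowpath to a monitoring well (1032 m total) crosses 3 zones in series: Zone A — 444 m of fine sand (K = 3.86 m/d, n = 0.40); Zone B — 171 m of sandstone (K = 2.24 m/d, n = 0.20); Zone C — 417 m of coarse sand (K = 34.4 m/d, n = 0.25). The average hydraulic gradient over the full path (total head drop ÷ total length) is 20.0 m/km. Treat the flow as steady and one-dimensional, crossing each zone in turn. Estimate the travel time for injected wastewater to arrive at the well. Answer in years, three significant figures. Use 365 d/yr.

8.54 years

Steady 1-D flow in series ⇒ the Darcy flux q is identical in every zone and the zone head losses add (resistances L/K in series).
Σ(L/K) = 444/3.86 + 171/2.24 + 417/34.4 = 115.0 + 76.34 + 12.12 = 203.5 d
K_eq = L_total / Σ(L/K) = 1032 / 203.5 = 5.072 m/d
q = K_eq · i = 5.072 × 0.020 = 0.1014 m/d (same in every zone)
Zone A: v = q/n = 0.1014/0.40 = 0.2536 m/d → t_A = 444/0.2536 = 1751 d
Zone B: v = q/n = 0.1014/0.20 = 0.5072 m/d → t_B = 171/0.5072 = 337.2 d
Zone C: v = q/n = 0.1014/0.25 = 0.4057 m/d → t_C = 417/0.4057 = 1028 d
Total t = 1751 + 337.2 + 1028 = 3116 d
   = 3116 / 365 = 8.54 yr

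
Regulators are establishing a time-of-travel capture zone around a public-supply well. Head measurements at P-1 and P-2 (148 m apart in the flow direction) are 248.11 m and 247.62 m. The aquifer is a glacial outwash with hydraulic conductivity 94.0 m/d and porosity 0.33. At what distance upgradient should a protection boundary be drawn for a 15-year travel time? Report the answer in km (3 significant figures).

Hydraulic gradient i = (248.11 − 247.62) / 148 = 0.49 / 148 = 0.003311
q = Ki = 94.0 × 0.003311 = 0.3112 m/d
v_s = q/n_e = 0.3112/0.33 = 0.9431 m/d
T = 15 yr × 365 = 5475 d
L = v × T = 0.9431 × 5475 = 5163 m
   = 5.16 km

5.16 km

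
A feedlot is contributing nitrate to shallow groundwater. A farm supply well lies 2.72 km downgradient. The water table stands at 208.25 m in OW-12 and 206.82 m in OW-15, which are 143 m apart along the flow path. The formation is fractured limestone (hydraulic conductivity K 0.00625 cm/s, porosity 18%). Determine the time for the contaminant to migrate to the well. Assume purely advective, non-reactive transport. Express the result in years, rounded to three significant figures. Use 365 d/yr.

24.8 years

Hydraulic gradient i = (208.25 − 206.82) / 143 = 1.43 / 143 = 0.01000
K = 0.00625 cm/s × 864 = 5.400 m/d
Specific discharge q = 5.400 × 0.01000 = 0.05400 m/d
Average linear velocity = 0.05400 / 0.18 = 0.3000 m/d
L = 2.72 km = 2720 m
t = L / v = 2720 / 0.3000 = 9067 d
   = 9067 / 365 = 24.8 yr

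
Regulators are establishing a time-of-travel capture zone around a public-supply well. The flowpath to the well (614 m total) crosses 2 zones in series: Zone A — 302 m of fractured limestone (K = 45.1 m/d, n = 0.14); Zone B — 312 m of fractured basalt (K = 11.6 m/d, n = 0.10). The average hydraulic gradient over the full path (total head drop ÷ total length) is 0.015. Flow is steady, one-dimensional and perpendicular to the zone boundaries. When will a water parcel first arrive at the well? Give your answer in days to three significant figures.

Continuity: the same q passes through each zone, so ΔH = q·Σ(L_j/K_j) — the zones act as resistances in series.
Σ(L/K) = 302/45.1 + 312/11.6 = 6.696 + 26.90 = 33.59 d
K_eq = L_total / Σ(L/K) = 614 / 33.59 = 18.28 m/d
q = K_eq · i = 18.28 × 0.015 = 0.2742 m/d (same in every zone)
Zone A: v = q/n = 0.2742/0.14 = 1.958 m/d → t_A = 302/1.958 = 154.2 d
Zone B: v = q/n = 0.2742/0.10 = 2.742 m/d → t_B = 312/2.742 = 113.8 d
Total t = 154.2 + 113.8 = 268.0 d

268 days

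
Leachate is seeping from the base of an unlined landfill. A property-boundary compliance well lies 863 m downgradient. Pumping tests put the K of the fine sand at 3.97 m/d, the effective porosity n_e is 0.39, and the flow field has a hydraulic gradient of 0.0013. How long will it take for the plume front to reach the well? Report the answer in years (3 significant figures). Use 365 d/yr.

179 years

Darcy flux q = K·i = 3.97 × 0.0013 = 0.005161 m/d
v_s = q/n_e = 0.005161/0.39 = 0.01323 m/d
t = L / v = 863 / 0.01323 = 65210 d
   = 65210 / 365 = 179 yr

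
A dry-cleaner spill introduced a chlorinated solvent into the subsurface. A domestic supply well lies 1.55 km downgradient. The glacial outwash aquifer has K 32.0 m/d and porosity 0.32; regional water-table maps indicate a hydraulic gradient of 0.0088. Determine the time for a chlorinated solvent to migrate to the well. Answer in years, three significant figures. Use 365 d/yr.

4.83 years

q = Ki = 32.0 × 0.0088 = 0.2816 m/d
Seepage velocity v = q / n = 0.2816 / 0.32 = 0.8800 m/d
L = 1.55 km = 1550 m
t = L / v = 1550 / 0.8800 = 1761 d
   = 1761 / 365 = 4.83 yr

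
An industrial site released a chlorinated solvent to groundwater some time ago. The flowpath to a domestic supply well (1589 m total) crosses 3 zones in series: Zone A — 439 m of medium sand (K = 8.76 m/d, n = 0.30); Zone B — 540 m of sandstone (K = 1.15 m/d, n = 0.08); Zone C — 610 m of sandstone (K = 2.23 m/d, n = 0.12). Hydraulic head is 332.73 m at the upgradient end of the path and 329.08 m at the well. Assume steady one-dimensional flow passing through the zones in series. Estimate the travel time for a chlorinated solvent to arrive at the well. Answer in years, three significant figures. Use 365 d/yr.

148 years

Total head drop ΔH = 332.73 − 329.08 = 3.65 m
Steady 1-D flow in series ⇒ the Darcy flux q is identical in every zone and the zone head losses add (resistances L/K in series).
Σ(L/K) = 439/8.76 + 540/1.15 + 610/2.23 = 50.11 + 469.6 + 273.5 = 793.2 d
q = ΔH / Σ(L/K) = 3.65 / 793.2 = 0.004601 m/d (same in every zone)
Zone A: v = q/n = 0.004601/0.30 = 0.01534 m/d → t_A = 439/0.01534 = 28620 d
Zone B: v = q/n = 0.004601/0.08 = 0.05752 m/d → t_B = 540/0.05752 = 9388 d
Zone C: v = q/n = 0.004601/0.12 = 0.03835 m/d → t_C = 610/0.03835 = 15910 d
Total t = 28620 + 9388 + 15910 = 53920 d
   = 53920 / 365 = 148 yr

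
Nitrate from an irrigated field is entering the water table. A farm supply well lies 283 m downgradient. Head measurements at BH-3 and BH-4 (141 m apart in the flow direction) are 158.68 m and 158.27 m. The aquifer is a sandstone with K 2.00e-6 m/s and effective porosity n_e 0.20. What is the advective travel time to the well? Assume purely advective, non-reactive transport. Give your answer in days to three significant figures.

Hydraulic gradient i = (158.68 − 158.27) / 141 = 0.41 / 141 = 0.002908
K = 2.00e-6 m/s × 86400 s/d = 0.1728 m/d
q = Ki = 0.1728 × 0.002908 = 5.025e-4 m/d
v_s = q/n_e = 5.025e-4/0.20 = 0.002512 m/d
t = L / v = 283 / 0.002512 = 112600 d

113000 days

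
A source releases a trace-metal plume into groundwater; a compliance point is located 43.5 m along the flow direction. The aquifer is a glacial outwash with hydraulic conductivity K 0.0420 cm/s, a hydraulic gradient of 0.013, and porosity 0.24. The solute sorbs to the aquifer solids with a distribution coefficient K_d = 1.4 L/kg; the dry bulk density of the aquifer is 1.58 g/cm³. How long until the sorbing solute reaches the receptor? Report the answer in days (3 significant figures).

K = 0.0420 cm/s × 864 = 36.29 m/d
Specific discharge q = 36.29 × 0.013 = 0.4717 m/d
v_s = q/n_e = 0.4717/0.24 = 1.966 m/d
Retardation R = 1 + ρ_b·K_d/n = 1 + 1.58×1.4/0.24 = 10.22
Contaminant velocity v_c = v/R = 1.966/10.22 = 0.1924 m/d
t = L/v_c = 43.5/0.1924 = 226.1 d

226 days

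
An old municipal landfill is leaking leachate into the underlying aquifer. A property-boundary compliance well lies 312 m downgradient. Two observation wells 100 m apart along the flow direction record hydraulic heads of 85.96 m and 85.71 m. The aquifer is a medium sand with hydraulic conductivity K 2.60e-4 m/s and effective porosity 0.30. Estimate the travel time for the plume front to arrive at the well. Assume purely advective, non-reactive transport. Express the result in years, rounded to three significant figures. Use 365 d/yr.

Hydraulic gradient i = (85.96 − 85.71) / 100 = 0.25 / 100 = 0.002500
K = 2.60e-4 m/s × 86400 s/d = 22.46 m/d
q = Ki = 22.46 × 0.002500 = 0.05616 m/d
v = Ki/n = 22.46·0.002500/0.30 = 0.1872 m/d
t = L / v = 312 / 0.1872 = 1667 d
   = 1667 / 365 = 4.57 yr

4.57 years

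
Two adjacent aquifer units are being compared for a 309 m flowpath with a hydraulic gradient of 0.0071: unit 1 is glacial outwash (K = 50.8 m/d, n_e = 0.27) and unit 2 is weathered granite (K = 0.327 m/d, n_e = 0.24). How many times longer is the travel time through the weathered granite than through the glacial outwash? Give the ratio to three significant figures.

Unit 1 (glacial outwash): v = 50.8×0.0071/0.27 = 1.336 m/d, t = 309/1.336 = 231.3 d
Unit 2 (weathered granite): v = 0.327×0.0071/0.24 = 0.009674 m/d, t = 309/0.009674 = 31940 d
t(weathered granite) / t(glacial outwash) = 31940/231.3 = 138

138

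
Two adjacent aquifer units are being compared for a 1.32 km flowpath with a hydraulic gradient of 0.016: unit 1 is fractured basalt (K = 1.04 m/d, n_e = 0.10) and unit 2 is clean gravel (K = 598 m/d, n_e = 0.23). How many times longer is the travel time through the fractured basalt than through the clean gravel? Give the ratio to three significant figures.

Unit 1 (fractured basalt): v = 1.04×0.016/0.10 = 0.1664 m/d, t = 1320/0.1664 = 7933 d
Unit 2 (clean gravel): v = 598×0.016/0.23 = 41.60 m/d, t = 1320/41.60 = 31.73 d
t(fractured basalt) / t(clean gravel) = 7933/31.73 = 250

250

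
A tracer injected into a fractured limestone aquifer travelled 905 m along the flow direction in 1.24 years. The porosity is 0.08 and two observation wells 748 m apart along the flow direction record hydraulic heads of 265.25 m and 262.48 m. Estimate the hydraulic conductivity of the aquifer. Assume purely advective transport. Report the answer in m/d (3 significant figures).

Hydraulic gradient i = (265.25 − 262.48) / 748 = 2.77 / 748 = 0.003703
t = 1.24 years = 452.6 d
v = L / t = 905 / 452.6 = 2.000 m/d
K = v · n / i = 2.000 × 0.08 / 0.003703 = 43.2 m/d

43.2 m/d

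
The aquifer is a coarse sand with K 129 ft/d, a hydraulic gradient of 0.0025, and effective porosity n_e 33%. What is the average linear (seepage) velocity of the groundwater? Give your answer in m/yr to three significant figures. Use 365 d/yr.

K = 129 ft/d × 0.3048 = 39.32 m/d
Specific discharge q = 39.32 × 0.0025 = 0.09830 m/d
v = Ki/n = 39.32·0.0025/0.33 = 0.2979 m/d
   = 0.2979 × 365 = 109 m/yr

109 m/yr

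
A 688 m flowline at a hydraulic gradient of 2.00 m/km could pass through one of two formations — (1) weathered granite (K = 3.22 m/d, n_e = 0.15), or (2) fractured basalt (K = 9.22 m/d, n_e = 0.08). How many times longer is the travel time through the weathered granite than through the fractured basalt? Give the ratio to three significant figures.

5.37

Unit 1 (weathered granite): v = 3.22×0.0020/0.15 = 0.04293 m/d, t = 688/0.04293 = 16020 d
Unit 2 (fractured basalt): v = 9.22×0.0020/0.08 = 0.2305 m/d, t = 688/0.2305 = 2985 d
t(weathered granite) / t(fractured basalt) = 16020/2985 = 5.37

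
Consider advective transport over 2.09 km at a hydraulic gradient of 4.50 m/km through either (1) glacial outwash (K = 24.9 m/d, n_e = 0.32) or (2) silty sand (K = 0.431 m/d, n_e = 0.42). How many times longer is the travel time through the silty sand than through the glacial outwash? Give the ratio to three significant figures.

Unit 1 (glacial outwash): v = 24.9×0.0045/0.32 = 0.3502 m/d, t = 2090/0.3502 = 5969 d
Unit 2 (silty sand): v = 0.431×0.0045/0.42 = 0.004618 m/d, t = 2090/0.004618 = 452600 d
t(silty sand) / t(glacial outwash) = 452600/5969 = 75.8

75.8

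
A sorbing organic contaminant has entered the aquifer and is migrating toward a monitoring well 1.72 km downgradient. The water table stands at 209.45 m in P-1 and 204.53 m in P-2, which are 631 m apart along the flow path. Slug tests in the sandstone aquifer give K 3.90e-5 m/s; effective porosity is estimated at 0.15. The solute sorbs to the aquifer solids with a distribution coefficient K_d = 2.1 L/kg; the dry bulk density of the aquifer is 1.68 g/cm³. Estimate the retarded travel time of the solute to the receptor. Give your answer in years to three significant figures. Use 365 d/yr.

Hydraulic gradient i = (209.45 − 204.53) / 631 = 4.92 / 631 = 0.007797
K = 3.90e-5 m/s × 86400 s/d = 3.370 m/d
Darcy flux q = K·i = 3.370 × 0.007797 = 0.02627 m/d
v = Ki/n = 3.370·0.007797/0.15 = 0.1752 m/d
Retardation R = 1 + ρ_b·K_d/n = 1 + 1.68×2.1/0.15 = 24.52
Contaminant velocity v_c = v/R = 0.1752/24.52 = 0.007143 m/d
L = 1.72 km = 1720 m
t = L/v_c = 1720/0.007143 = 240800 d
   = 240800/365 = 660 yr

660 years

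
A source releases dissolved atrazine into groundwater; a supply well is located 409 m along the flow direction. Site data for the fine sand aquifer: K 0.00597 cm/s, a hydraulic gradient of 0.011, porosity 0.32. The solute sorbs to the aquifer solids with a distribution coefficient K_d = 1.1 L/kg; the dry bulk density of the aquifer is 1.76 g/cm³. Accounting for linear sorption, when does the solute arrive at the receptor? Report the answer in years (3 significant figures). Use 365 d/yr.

K = 0.00597 cm/s × 864 = 5.158 m/d
Darcy flux q = K·i = 5.158 × 0.011 = 0.05674 m/d
Average linear velocity = 0.05674 / 0.32 = 0.1773 m/d
Retardation R = 1 + ρ_b·K_d/n = 1 + 1.76×1.1/0.32 = 7.050
Contaminant velocity v_c = v/R = 0.1773/7.050 = 0.02515 m/d
t = L/v_c = 409/0.02515 = 16260 d
   = 16260/365 = 44.6 yr

44.6 years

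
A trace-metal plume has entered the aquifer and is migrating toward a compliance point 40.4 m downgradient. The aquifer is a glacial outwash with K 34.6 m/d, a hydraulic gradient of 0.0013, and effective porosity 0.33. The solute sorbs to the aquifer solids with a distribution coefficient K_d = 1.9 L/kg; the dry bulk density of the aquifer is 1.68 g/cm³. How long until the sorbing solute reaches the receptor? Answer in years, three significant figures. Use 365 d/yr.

8.67 years

Darcy flux q = K·i = 34.6 × 0.0013 = 0.04498 m/d
Average linear velocity = 0.04498 / 0.33 = 0.1363 m/d
Retardation R = 1 + ρ_b·K_d/n = 1 + 1.68×1.9/0.33 = 10.67
Contaminant velocity v_c = v/R = 0.1363/10.67 = 0.01277 m/d
t = L/v_c = 40.4/0.01277 = 3163 d
   = 3163/365 = 8.67 yr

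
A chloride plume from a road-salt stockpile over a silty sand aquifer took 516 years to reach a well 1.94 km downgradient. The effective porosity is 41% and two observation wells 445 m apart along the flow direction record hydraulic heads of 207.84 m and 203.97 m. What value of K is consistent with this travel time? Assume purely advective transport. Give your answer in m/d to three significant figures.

Hydraulic gradient i = (207.84 − 203.97) / 445 = 3.87 / 445 = 0.008697
t = 516 years = 188300 d
L = 1.94 km = 1940 m
v = L / t = 1940 / 188300 = 0.01030 m/d
K = v · n / i = 0.01030 × 0.41 / 0.008697 = 0.486 m/d

0.486 m/d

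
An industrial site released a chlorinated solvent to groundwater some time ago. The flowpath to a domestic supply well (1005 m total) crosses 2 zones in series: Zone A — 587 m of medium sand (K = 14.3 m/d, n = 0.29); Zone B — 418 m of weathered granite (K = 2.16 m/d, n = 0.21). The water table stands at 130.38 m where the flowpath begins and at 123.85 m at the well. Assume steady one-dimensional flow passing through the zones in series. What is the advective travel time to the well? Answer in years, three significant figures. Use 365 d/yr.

25.4 years

Total head drop ΔH = 130.38 − 123.85 = 6.53 m
Steady 1-D flow in series ⇒ the Darcy flux q is identical in every zone and the zone head losses add (resistances L/K in series).
Σ(L/K) = 587/14.3 + 418/2.16 = 41.05 + 193.5 = 234.6 d
q = ΔH / Σ(L/K) = 6.53 / 234.6 = 0.02784 m/d (same in every zone)
Zone A: v = q/n = 0.02784/0.29 = 0.09599 m/d → t_A = 587/0.09599 = 6115 d
Zone B: v = q/n = 0.02784/0.21 = 0.1326 m/d → t_B = 418/0.1326 = 3153 d
Total t = 6115 + 3153 = 9268 d
   = 9268 / 365 = 25.4 yr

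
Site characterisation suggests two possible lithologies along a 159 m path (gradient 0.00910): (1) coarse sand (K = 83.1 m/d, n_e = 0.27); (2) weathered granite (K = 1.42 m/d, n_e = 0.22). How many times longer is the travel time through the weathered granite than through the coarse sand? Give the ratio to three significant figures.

47.7

Unit 1 (coarse sand): v = 83.1×0.0091/0.27 = 2.801 m/d, t = 159/2.801 = 56.77 d
Unit 2 (weathered granite): v = 1.42×0.0091/0.22 = 0.05874 m/d, t = 159/0.05874 = 2707 d
t(weathered granite) / t(coarse sand) = 2707/56.77 = 47.7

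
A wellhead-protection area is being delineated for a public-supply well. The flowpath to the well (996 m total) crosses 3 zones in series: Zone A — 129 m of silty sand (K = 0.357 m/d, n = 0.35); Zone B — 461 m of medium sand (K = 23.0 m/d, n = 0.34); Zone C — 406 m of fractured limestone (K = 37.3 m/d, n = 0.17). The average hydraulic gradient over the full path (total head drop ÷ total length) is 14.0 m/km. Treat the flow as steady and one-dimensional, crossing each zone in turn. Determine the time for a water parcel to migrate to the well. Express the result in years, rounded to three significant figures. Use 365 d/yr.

20.9 years

Steady 1-D flow in series ⇒ the Darcy flux q is identical in every zone and the zone head losses add (resistances L/K in series).
Σ(L/K) = 129/0.357 + 461/23.0 + 406/37.3 = 361.3 + 20.04 + 10.88 = 392.3 d
K_eq = L_total / Σ(L/K) = 996 / 392.3 = 2.539 m/d
q = K_eq · i = 2.539 × 0.014 = 0.03555 m/d (same in every zone)
Zone A: v = q/n = 0.03555/0.35 = 0.1016 m/d → t_A = 129/0.1016 = 1270 d
Zone B: v = q/n = 0.03555/0.34 = 0.1045 m/d → t_B = 461/0.1045 = 4409 d
Zone C: v = q/n = 0.03555/0.17 = 0.2091 m/d → t_C = 406/0.2091 = 1942 d
Total t = 1270 + 4409 + 1942 = 7621 d
   = 7621 / 365 = 20.9 yr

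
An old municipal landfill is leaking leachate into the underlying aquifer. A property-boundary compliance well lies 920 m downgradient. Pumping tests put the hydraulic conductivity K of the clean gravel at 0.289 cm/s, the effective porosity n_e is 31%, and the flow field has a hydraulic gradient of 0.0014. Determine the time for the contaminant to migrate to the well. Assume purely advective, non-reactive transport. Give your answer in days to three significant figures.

K = 0.289 cm/s × 864 = 249.7 m/d
q = Ki = 249.7 × 0.0014 = 0.3496 m/d
Seepage velocity v = q / n = 0.3496 / 0.31 = 1.128 m/d
t = L / v = 920 / 1.128 = 815.8 d

816 days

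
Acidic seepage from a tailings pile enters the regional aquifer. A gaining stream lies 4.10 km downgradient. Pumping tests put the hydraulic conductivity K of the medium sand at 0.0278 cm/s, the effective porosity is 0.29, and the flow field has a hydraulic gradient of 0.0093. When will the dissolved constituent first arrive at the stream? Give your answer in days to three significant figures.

K = 0.0278 cm/s × 864 = 24.02 m/d
q = Ki = 24.02 × 0.0093 = 0.2234 m/d
v = Ki/n = 24.02·0.0093/0.29 = 0.7703 m/d
L = 4.10 km = 4100 m
t = L / v = 4100 / 0.7703 = 5323 d

5320 days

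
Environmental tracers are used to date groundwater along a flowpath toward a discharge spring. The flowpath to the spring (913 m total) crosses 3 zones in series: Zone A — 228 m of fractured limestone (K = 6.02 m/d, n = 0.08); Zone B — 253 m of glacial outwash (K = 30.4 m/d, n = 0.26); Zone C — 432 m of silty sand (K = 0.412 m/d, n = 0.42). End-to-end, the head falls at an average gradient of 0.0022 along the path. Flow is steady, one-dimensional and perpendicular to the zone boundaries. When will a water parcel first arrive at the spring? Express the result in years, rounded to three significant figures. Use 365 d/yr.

396 years

For zones in series the flux q is common to all zones; the equivalent conductivity is the harmonic (thickness-weighted) mean, K_eq = L_total / Σ(L_j/K_j).
Σ(L/K) = 228/6.02 + 253/30.4 + 432/0.412 = 37.87 + 8.322 + 1049 = 1095 d
K_eq = L_total / Σ(L/K) = 913 / 1095 = 0.8340 m/d
q = K_eq · i = 0.8340 × 0.0022 = 0.001835 m/d (same in every zone)
Zone A: v = q/n = 0.001835/0.08 = 0.02293 m/d → t_A = 228/0.02293 = 9941 d
Zone B: v = q/n = 0.001835/0.26 = 0.007057 m/d → t_B = 253/0.007057 = 35850 d
Zone C: v = q/n = 0.001835/0.42 = 0.004369 m/d → t_C = 432/0.004369 = 98890 d
Total t = 9941 + 35850 + 98890 = 144700 d
   = 144700 / 365 = 396 yr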